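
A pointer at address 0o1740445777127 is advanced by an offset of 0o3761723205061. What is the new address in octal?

Add column by column in base 8, right to left:
  7+1 = 0 carry 1
  2+6+1 = 1 carry 1
  1+0+1 = 2
  7+5 = 4 carry 1
  7+0+1 = 0 carry 1
  7+2+1 = 2 carry 1
  5+3+1 = 1 carry 1
  4+2+1 = 7
  4+7 = 3 carry 1
  0+1+1 = 2
  4+6 = 2 carry 1
  7+7+1 = 7 carry 1
  1+3+1 = 5

0o5722371204210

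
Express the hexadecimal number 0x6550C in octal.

0o1452414

Expand each hex digit to 4 bits: 6=0110 5=0101 5=0101 0=0000 C=1100.
Group the bits in threes: 001 100 101 010 100 001 100 → 1452414.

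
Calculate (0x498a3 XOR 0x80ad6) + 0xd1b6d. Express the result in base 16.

First 0x498a3 XOR 0x80ad6 = 0xc9275.
Add column by column in base 16, right to left:
  5+d = 2 carry 1
  7+6+1 = e
  2+b = d
  9+1 = a
  c+d = 9 carry 1
  final carry 1

0x19ade2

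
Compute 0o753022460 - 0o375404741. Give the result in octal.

0o355415517

Subtract column by column in base 8:
  0-1 → 7 (borrow)
  6-4-1 → 1
  4-7 → 5 (borrow)
  2-4-1 → 5 (borrow)
  2-0-1 → 1
  0-4 → 4 (borrow)
  3-5-1 → 5 (borrow)
  5-7-1 → 5 (borrow)
  7-3-1 → 3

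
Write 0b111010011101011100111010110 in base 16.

0x74EB9D6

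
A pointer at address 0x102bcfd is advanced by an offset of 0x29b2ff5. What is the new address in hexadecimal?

Add column by column in base 16, right to left:
  d+5 = 2 carry 1
  f+f+1 = f carry 1
  c+f+1 = c carry 1
  b+2+1 = e
  2+b = d
  0+9 = 9
  1+2 = 3

0x39decf2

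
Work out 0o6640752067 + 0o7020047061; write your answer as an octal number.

0o15661021150

Add column by column in base 8, right to left:
  7+1 = 0 carry 1
  6+6+1 = 5 carry 1
  0+0+1 = 1
  2+7 = 1 carry 1
  5+4+1 = 2 carry 1
  7+0+1 = 0 carry 1
  0+0+1 = 1
  4+2 = 6
  6+0 = 6
  6+7 = 5 carry 1
  final carry 1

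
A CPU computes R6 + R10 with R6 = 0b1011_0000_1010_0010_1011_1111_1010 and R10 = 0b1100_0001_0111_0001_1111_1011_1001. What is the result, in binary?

Add column by column in base 2, right to left:
  0+1 = 1
  1+0 = 1
  0+0 = 0
  1+1 = 0 carry 1
  1+1+1 = 1 carry 1
  1+1+1 = 1 carry 1
  1+0+1 = 0 carry 1
  1+1+1 = 1 carry 1
  1+1+1 = 1 carry 1
  1+1+1 = 1 carry 1
  0+1+1 = 0 carry 1
  1+1+1 = 1 carry 1
  0+1+1 = 0 carry 1
  1+0+1 = 0 carry 1
  0+0+1 = 1
  0+0 = 0
  0+1 = 1
  1+1 = 0 carry 1
  0+1+1 = 0 carry 1
  1+0+1 = 0 carry 1
  0+1+1 = 0 carry 1
  0+0+1 = 1
  0+0 = 0
  0+0 = 0
  1+0 = 1
  1+0 = 1
  0+1 = 1
  1+1 = 0 carry 1
  final carry 1

0b10111001000010100101110110011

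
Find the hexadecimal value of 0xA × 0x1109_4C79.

Multiply each base-16 digit by 10, carrying:
  9×10 = 90 → write A carry 5
  7×10+5 = 75 → write B carry 4
  C×10+4 = 124 → write C carry 7
  4×10+7 = 47 → write F carry 2
  9×10+2 = 92 → write C carry 5
  0×10+5 = 5 → write 5
  1×10 = 10 → write A
  1×10 = 10 → write A

0xAA5CFCBA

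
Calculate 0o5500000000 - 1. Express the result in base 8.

0o5477777777

The trailing 8 digits are 0, so subtracting 1 borrows through: they become 7 and the next digit up decrements.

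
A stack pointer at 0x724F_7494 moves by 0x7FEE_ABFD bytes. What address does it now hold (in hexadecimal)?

0xF23E2091

Add column by column in base 16, right to left:
  4+D = 1 carry 1
  9+F+1 = 9 carry 1
  4+B+1 = 0 carry 1
  7+A+1 = 2 carry 1
  F+E+1 = E carry 1
  4+E+1 = 3 carry 1
  2+F+1 = 2 carry 1
  7+7+1 = F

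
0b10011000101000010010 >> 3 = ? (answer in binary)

Right shift by 3: drop the 3 least-significant bits.

0b10011000101000010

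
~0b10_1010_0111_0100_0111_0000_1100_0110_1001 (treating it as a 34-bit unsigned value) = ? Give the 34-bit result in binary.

Invert each bit: 1010100111010001110000110001101001 → 0101011000101110001111001110010110.

0b0101011000101110001111001110010110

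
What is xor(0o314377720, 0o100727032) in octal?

XOR each oct digit independently (no carries):
  3^1=2, 1^0=1, 4^0=4, 3^7=4, 7^2=5, 7^7=0, 7^0=7, 2^3=1, 0^2=2

0o214450712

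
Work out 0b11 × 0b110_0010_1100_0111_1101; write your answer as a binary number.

Multiply each base-2 digit by 3, carrying:
  1×3 = 3 → write 1 carry 1
  0×3+1 = 1 → write 1
  1×3 = 3 → write 1 carry 1
  1×3+1 = 4 → write 0 carry 2
  1×3+2 = 5 → write 1 carry 2
  1×3+2 = 5 → write 1 carry 2
  1×3+2 = 5 → write 1 carry 2
  0×3+2 = 2 → write 0 carry 1
  0×3+1 = 1 → write 1
  0×3 = 0 → write 0
  1×3 = 3 → write 1 carry 1
  1×3+1 = 4 → write 0 carry 2
  0×3+2 = 2 → write 0 carry 1
  1×3+1 = 4 → write 0 carry 2
  0×3+2 = 2 → write 0 carry 1
  0×3+1 = 1 → write 1
  0×3 = 0 → write 0
  1×3 = 3 → write 1 carry 1
  1×3+1 = 4 → write 0 carry 2
  remaining carry: 10

0b100101000010101110111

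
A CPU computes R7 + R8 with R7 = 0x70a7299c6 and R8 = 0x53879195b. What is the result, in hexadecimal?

Add column by column in base 16, right to left:
  6+b = 1 carry 1
  c+5+1 = 2 carry 1
  9+9+1 = 3 carry 1
  9+1+1 = b
  2+9 = b
  7+7 = e
  a+8 = 2 carry 1
  0+3+1 = 4
  7+5 = c

0xc42ebb321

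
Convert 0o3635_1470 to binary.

0b11110011101001100111000

Each octal digit is 3 bits: 3=011 6=110 3=011 5=101 1=001 4=100 7=111 0=000.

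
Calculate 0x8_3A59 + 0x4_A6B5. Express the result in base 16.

Add column by column in base 16, right to left:
  9+5 = E
  5+B = 0 carry 1
  A+6+1 = 1 carry 1
  3+A+1 = E
  8+4 = C

0xCE10E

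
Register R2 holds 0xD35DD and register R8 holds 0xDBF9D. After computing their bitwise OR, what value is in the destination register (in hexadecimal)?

0xDBFDD

OR each hex digit independently (no carries):
  D|D=D, 3|B=B, 5|F=F, D|9=D, D|D=D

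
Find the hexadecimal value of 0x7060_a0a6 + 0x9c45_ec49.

Add column by column in base 16, right to left:
  6+9 = f
  a+4 = e
  0+c = c
  a+e = 8 carry 1
  0+5+1 = 6
  6+4 = a
  0+c = c
  7+9 = 0 carry 1
  final carry 1

0x10ca68cef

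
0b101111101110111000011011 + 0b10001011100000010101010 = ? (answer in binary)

Add column by column in base 2, right to left:
  1+0 = 1
  1+1 = 0 carry 1
  0+0+1 = 1
  1+1 = 0 carry 1
  1+0+1 = 0 carry 1
  0+1+1 = 0 carry 1
  0+0+1 = 1
  0+1 = 1
  0+0 = 0
  1+0 = 1
  1+0 = 1
  1+0 = 1
  0+0 = 0
  1+0 = 1
  1+1 = 0 carry 1
  1+1+1 = 1 carry 1
  0+1+1 = 0 carry 1
  1+0+1 = 0 carry 1
  1+1+1 = 1 carry 1
  1+0+1 = 0 carry 1
  1+0+1 = 0 carry 1
  1+0+1 = 0 carry 1
  0+1+1 = 0 carry 1
  1+0+1 = 0 carry 1
  final carry 1

0b1000001001010111011000101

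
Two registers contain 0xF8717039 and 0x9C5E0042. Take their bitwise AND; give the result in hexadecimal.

AND each hex digit independently (no carries):
  F&9=9, 8&C=8, 7&5=5, 1&E=0, 7&0=0, 0&0=0, 3&4=0, 9&2=0

0x98500000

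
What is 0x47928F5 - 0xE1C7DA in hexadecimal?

Subtract column by column in base 16:
  5-A → B (borrow)
  F-D-1 → 1
  8-7 → 1
  2-C → 6 (borrow)
  9-1-1 → 7
  7-E → 9 (borrow)
  4-0-1 → 3

0x397611B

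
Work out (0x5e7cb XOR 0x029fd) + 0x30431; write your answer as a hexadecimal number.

0x8d267

First 0x5e7cb XOR 0x029fd = 0x5ce36.
Add column by column in base 16, right to left:
  6+1 = 7
  3+3 = 6
  e+4 = 2 carry 1
  c+0+1 = d
  5+3 = 8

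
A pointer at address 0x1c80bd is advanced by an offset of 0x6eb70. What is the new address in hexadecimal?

0x236c2d

Add column by column in base 16, right to left:
  d+0 = d
  b+7 = 2 carry 1
  0+b+1 = c
  8+e = 6 carry 1
  c+6+1 = 3 carry 1
  1+0+1 = 2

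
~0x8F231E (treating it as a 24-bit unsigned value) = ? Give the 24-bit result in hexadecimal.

0x70DCE1

Each hex digit d becomes F−d:
  8→7, F→0, 2→D, 3→C, 1→E, E→1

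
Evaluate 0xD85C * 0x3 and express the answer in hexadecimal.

0x28914

Multiply each base-16 digit by 3, carrying:
  C×3 = 36 → write 4 carry 2
  5×3+2 = 17 → write 1 carry 1
  8×3+1 = 25 → write 9 carry 1
  D×3+1 = 40 → write 8 carry 2
  remaining carry: 2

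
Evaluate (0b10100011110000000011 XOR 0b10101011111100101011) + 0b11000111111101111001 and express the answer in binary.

First 0b10100011110000000011 XOR 0b10101011111100101011 = 0b00001000001100101000.
Add column by column in base 2, right to left:
  0+1 = 1
  0+0 = 0
  0+0 = 0
  1+1 = 0 carry 1
  0+1+1 = 0 carry 1
  1+1+1 = 1 carry 1
  0+1+1 = 0 carry 1
  0+0+1 = 1
  1+1 = 0 carry 1
  1+1+1 = 1 carry 1
  0+1+1 = 0 carry 1
  0+1+1 = 0 carry 1
  0+1+1 = 0 carry 1
  0+1+1 = 0 carry 1
  0+1+1 = 0 carry 1
  1+0+1 = 0 carry 1
  0+0+1 = 1
  0+0 = 0
  0+1 = 1
  0+1 = 1

0b11010000001010100001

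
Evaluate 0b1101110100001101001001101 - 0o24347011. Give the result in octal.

0o132046104

0b1101110100001101001001101 = 0o156415115 in octal.
Subtract column by column in base 8:
  5-1 → 4
  1-1 → 0
  1-0 → 1
  5-7 → 6 (borrow)
  1-4-1 → 4 (borrow)
  4-3-1 → 0
  6-4 → 2
  5-2 → 3
  1-0 → 1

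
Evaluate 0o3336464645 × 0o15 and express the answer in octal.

Multiply each base-8 digit by 13, carrying:
  5×13 = 65 → write 1 carry 8
  4×13+8 = 60 → write 4 carry 7
  6×13+7 = 85 → write 5 carry 10
  4×13+10 = 62 → write 6 carry 7
  6×13+7 = 85 → write 5 carry 10
  4×13+10 = 62 → write 6 carry 7
  6×13+7 = 85 → write 5 carry 10
  3×13+10 = 49 → write 1 carry 6
  3×13+6 = 45 → write 5 carry 5
  3×13+5 = 44 → write 4 carry 5
  remaining carry: 5

0o54515656541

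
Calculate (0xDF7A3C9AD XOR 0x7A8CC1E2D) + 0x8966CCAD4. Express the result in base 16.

0x12F5DCA254

First 0xDF7A3C9AD XOR 0x7A8CC1E2D = 0xA5F6FD780.
Add column by column in base 16, right to left:
  0+4 = 4
  8+D = 5 carry 1
  7+A+1 = 2 carry 1
  D+C+1 = A carry 1
  F+C+1 = C carry 1
  6+6+1 = D
  F+6 = 5 carry 1
  5+9+1 = F
  A+8 = 2 carry 1
  final carry 1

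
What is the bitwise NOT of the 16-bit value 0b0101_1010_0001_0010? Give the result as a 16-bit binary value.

Invert each bit: 0101101000010010 → 1010010111101101.

0b1010010111101101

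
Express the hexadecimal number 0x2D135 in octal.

Expand each hex digit to 4 bits: 2=0010 D=1101 1=0001 3=0011 5=0101.
Group the bits in threes: 101 101 000 100 110 101 → 550465.

0o550465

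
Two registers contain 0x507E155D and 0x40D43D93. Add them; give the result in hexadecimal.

0x915252F0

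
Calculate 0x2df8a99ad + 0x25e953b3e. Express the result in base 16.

Add column by column in base 16, right to left:
  d+e = b carry 1
  a+3+1 = e
  9+b = 4 carry 1
  9+3+1 = d
  a+5 = f
  8+9 = 1 carry 1
  f+e+1 = e carry 1
  d+5+1 = 3 carry 1
  2+2+1 = 5

0x53e1fd4eb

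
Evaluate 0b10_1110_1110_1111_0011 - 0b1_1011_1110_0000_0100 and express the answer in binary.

0b10011000011101111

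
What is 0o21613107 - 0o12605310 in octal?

Subtract column by column in base 8:
  7-0 → 7
  0-1 → 7 (borrow)
  1-3-1 → 5 (borrow)
  3-5-1 → 5 (borrow)
  1-0-1 → 0
  6-6 → 0
  1-2 → 7 (borrow)
  2-1-1 → 0

0o7005577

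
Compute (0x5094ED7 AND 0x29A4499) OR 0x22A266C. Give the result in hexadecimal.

0x22A66FD

0x5094ED7 AND 0x29A4499 = 0x0084491.
Then OR with 0x22A266C.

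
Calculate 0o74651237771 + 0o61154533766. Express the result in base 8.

0o156025773757

Add column by column in base 8, right to left:
  1+6 = 7
  7+6 = 5 carry 1
  7+7+1 = 7 carry 1
  7+3+1 = 3 carry 1
  3+3+1 = 7
  2+5 = 7
  1+4 = 5
  5+5 = 2 carry 1
  6+1+1 = 0 carry 1
  4+1+1 = 6
  7+6 = 5 carry 1
  final carry 1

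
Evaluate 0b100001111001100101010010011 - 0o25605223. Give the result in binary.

0o25605223 = 0b10101110000101010010011 in binary.
Subtract column by column in base 2:
  1-1 → 0
  1-1 → 0
  0-0 → 0
  0-0 → 0
  1-1 → 0
  0-0 → 0
  0-0 → 0
  1-1 → 0
  0-0 → 0
  1-1 → 0
  0-0 → 0
  1-1 → 0
  0-0 → 0
  0-0 → 0
  1-0 → 1
  1-0 → 1
  0-1 → 1 (borrow)
  0-1-1 → 0 (borrow)
  1-1-1 → 1 (borrow)
  1-0-1 → 0
  1-1 → 0
  1-0 → 1
  0-1 → 1 (borrow)
  0-0-1 → 1 (borrow)
  0-0-1 → 1 (borrow)
  0-0-1 → 1 (borrow)
  1-0-1 → 0

0b11111001011100000000000000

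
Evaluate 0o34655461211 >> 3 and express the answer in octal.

Shifting right by 3 bits = 1 oct digit: drop the last 1.

0o3465546121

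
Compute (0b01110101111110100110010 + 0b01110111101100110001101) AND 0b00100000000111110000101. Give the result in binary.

0b100000000011010000101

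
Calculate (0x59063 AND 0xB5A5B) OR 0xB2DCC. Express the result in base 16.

0x59063 AND 0xB5A5B = 0x11043.
Then OR with 0xB2DCC.

0xB3DCF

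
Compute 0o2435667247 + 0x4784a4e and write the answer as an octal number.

0o3073734365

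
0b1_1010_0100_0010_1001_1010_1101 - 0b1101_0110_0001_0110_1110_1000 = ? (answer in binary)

0b110011100001001011000101

Subtract column by column in base 2:
  1-0 → 1
  0-0 → 0
  1-0 → 1
  1-1 → 0
  0-0 → 0
  1-1 → 0
  0-1 → 1 (borrow)
  1-1-1 → 1 (borrow)
  1-0-1 → 0
  0-1 → 1 (borrow)
  0-1-1 → 0 (borrow)
  1-0-1 → 0
  0-1 → 1 (borrow)
  1-0-1 → 0
  0-0 → 0
  0-0 → 0
  0-0 → 0
  0-1 → 1 (borrow)
  1-1-1 → 1 (borrow)
  0-0-1 → 1 (borrow)
  0-1-1 → 0 (borrow)
  1-0-1 → 0
  0-1 → 1 (borrow)
  1-1-1 → 1 (borrow)
  1-0-1 → 0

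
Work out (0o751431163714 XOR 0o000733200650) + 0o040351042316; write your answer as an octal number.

First 0o751431163714 XOR 0o000733200650 = 0o751302363144.
Add column by column in base 8, right to left:
  4+6 = 2 carry 1
  4+1+1 = 6
  1+3 = 4
  3+2 = 5
  6+4 = 2 carry 1
  3+0+1 = 4
  2+1 = 3
  0+5 = 5
  3+3 = 6
  1+0 = 1
  5+4 = 1 carry 1
  7+0+1 = 0 carry 1
  final carry 1

0o1011653425462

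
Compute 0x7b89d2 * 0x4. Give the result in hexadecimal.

0x1ee2748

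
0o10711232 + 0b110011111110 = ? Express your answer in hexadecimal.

0o10711232 = 0x23929A in hexadecimal.
0b110011111110 = 0xCFE in hexadecimal.
Add column by column in base 16, right to left:
  A+E = 8 carry 1
  9+F+1 = 9 carry 1
  2+C+1 = F
  9+0 = 9
  3+0 = 3
  2+0 = 2

0x239F98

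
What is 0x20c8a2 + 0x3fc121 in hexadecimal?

0x6089c3

Add column by column in base 16, right to left:
  2+1 = 3
  a+2 = c
  8+1 = 9
  c+c = 8 carry 1
  0+f+1 = 0 carry 1
  2+3+1 = 6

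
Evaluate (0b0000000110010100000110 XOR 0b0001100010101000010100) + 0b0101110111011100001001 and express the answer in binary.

0b111011100011000011011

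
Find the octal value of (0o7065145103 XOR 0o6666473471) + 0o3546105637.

0o5351644431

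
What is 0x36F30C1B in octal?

0o6674606033

Expand each hex digit to 4 bits: 3=0011 6=0110 F=1111 3=0011 0=0000 C=1100 1=0001 B=1011.
Group the bits in threes: 110 110 111 100 110 000 110 000 011 011 → 6674606033.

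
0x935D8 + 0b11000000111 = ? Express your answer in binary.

0b10010011101111011111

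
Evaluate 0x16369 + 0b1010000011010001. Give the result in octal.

0o402072

0x16369 = 0o261551 in octal.
0b1010000011010001 = 0o120321 in octal.
Add column by column in base 8, right to left:
  1+1 = 2
  5+2 = 7
  5+3 = 0 carry 1
  1+0+1 = 2
  6+2 = 0 carry 1
  2+1+1 = 4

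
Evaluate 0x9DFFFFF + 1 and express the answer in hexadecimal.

0x9E00000

The trailing 5 digits are F (max in base 16), so adding 1 cascades: they roll to 0 and the next digit up increments.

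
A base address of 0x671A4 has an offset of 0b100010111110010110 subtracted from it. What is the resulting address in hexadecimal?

0x4420E

0b100010111110010110 = 0x22F96 in hexadecimal.
Subtract column by column in base 16:
  4-6 → E (borrow)
  A-9-1 → 0
  1-F → 2 (borrow)
  7-2-1 → 4
  6-2 → 4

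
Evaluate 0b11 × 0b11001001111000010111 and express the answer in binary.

0b1001011101101001000101

Multiply each base-2 digit by 3, carrying:
  1×3 = 3 → write 1 carry 1
  1×3+1 = 4 → write 0 carry 2
  1×3+2 = 5 → write 1 carry 2
  0×3+2 = 2 → write 0 carry 1
  1×3+1 = 4 → write 0 carry 2
  0×3+2 = 2 → write 0 carry 1
  0×3+1 = 1 → write 1
  0×3 = 0 → write 0
  0×3 = 0 → write 0
  1×3 = 3 → write 1 carry 1
  1×3+1 = 4 → write 0 carry 2
  1×3+2 = 5 → write 1 carry 2
  1×3+2 = 5 → write 1 carry 2
  0×3+2 = 2 → write 0 carry 1
  0×3+1 = 1 → write 1
  1×3 = 3 → write 1 carry 1
  0×3+1 = 1 → write 1
  0×3 = 0 → write 0
  1×3 = 3 → write 1 carry 1
  1×3+1 = 4 → write 0 carry 2
  remaining carry: 10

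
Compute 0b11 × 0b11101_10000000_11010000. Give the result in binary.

0b10110001000001001110000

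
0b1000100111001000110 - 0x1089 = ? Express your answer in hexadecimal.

0x43DBD

0b1000100111001000110 = 0x44E46 in hexadecimal.
Subtract column by column in base 16:
  6-9 → D (borrow)
  4-8-1 → B (borrow)
  E-0-1 → D
  4-1 → 3
  4-0 → 4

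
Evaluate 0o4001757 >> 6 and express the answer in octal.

Shifting right by 6 bits = 2 oct digits: drop the last 2.

0o40017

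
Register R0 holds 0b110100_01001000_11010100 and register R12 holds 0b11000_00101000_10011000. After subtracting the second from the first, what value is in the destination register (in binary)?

0b111000010000000111100

Subtract column by column in base 2:
  0-0 → 0
  0-0 → 0
  1-0 → 1
  0-1 → 1 (borrow)
  1-1-1 → 1 (borrow)
  0-0-1 → 1 (borrow)
  1-0-1 → 0
  1-1 → 0
  0-0 → 0
  0-0 → 0
  0-0 → 0
  1-1 → 0
  0-0 → 0
  0-1 → 1 (borrow)
  1-0-1 → 0
  0-0 → 0
  0-0 → 0
  0-0 → 0
  1-0 → 1
  0-1 → 1 (borrow)
  1-1-1 → 1 (borrow)
  1-0-1 → 0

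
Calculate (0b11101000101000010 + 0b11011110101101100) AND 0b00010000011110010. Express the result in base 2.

0b10100010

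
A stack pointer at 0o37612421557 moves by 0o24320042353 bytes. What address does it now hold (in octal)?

Add column by column in base 8, right to left:
  7+3 = 2 carry 1
  5+5+1 = 3 carry 1
  5+3+1 = 1 carry 1
  1+2+1 = 4
  2+4 = 6
  4+0 = 4
  2+0 = 2
  1+2 = 3
  6+3 = 1 carry 1
  7+4+1 = 4 carry 1
  3+2+1 = 6

0o64132464132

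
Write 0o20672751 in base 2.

0b10000110111010111101001

Each octal digit is 3 bits: 2=010 0=000 6=110 7=111 2=010 7=111 5=101 1=001.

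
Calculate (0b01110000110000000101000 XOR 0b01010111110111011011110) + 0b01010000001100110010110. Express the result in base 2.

0b1110111010100010001100

First 0b01110000110000000101000 XOR 0b01010111110111011011110 = 0b00100111000111011110110.
Add column by column in base 2, right to left:
  0+0 = 0
  1+1 = 0 carry 1
  1+1+1 = 1 carry 1
  0+0+1 = 1
  1+1 = 0 carry 1
  1+0+1 = 0 carry 1
  1+0+1 = 0 carry 1
  1+1+1 = 1 carry 1
  0+1+1 = 0 carry 1
  1+0+1 = 0 carry 1
  1+0+1 = 0 carry 1
  1+1+1 = 1 carry 1
  0+1+1 = 0 carry 1
  0+0+1 = 1
  0+0 = 0
  1+0 = 1
  1+0 = 1
  1+0 = 1
  0+0 = 0
  0+1 = 1
  1+0 = 1
  0+1 = 1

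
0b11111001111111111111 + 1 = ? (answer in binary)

The trailing 13 digits are 1 (max in base 2), so adding 1 cascades: they roll to 0 and the next digit up increments.

0b11111010000000000000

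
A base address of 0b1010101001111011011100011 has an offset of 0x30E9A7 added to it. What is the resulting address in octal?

0b1010101001111011011100011 = 0o125173343 in octal.
0x30E9A7 = 0o14164647 in octal.
Add column by column in base 8, right to left:
  3+7 = 2 carry 1
  4+4+1 = 1 carry 1
  3+6+1 = 2 carry 1
  3+4+1 = 0 carry 1
  7+6+1 = 6 carry 1
  1+1+1 = 3
  5+4 = 1 carry 1
  2+1+1 = 4
  1+0 = 1

0o141360212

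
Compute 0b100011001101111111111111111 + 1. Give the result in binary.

0b100011001110000000000000000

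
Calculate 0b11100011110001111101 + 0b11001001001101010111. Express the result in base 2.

Add column by column in base 2, right to left:
  1+1 = 0 carry 1
  0+1+1 = 0 carry 1
  1+1+1 = 1 carry 1
  1+0+1 = 0 carry 1
  1+1+1 = 1 carry 1
  1+0+1 = 0 carry 1
  1+1+1 = 1 carry 1
  0+0+1 = 1
  0+1 = 1
  0+1 = 1
  1+0 = 1
  1+0 = 1
  1+1 = 0 carry 1
  1+0+1 = 0 carry 1
  0+0+1 = 1
  0+1 = 1
  0+0 = 0
  1+0 = 1
  1+1 = 0 carry 1
  1+1+1 = 1 carry 1
  final carry 1

0b110101100111111010100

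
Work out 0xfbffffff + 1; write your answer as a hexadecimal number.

0xfc000000

The trailing 6 digits are F (max in base 16), so adding 1 cascades: they roll to 0 and the next digit up increments.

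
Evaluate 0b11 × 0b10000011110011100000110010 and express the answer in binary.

0b110001011011010100010010110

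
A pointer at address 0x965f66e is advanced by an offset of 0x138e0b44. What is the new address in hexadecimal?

Add column by column in base 16, right to left:
  e+4 = 2 carry 1
  6+4+1 = b
  6+b = 1 carry 1
  f+0+1 = 0 carry 1
  5+e+1 = 4 carry 1
  6+8+1 = f
  9+3 = c
  0+1 = 1

0x1cf401b2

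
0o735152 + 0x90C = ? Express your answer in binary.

0o735152 = 0b111011101001101010 in binary.
0x90C = 0b100100001100 in binary.
Add column by column in base 2, right to left:
  0+0 = 0
  1+0 = 1
  0+1 = 1
  1+1 = 0 carry 1
  0+0+1 = 1
  1+0 = 1
  1+0 = 1
  0+0 = 0
  0+1 = 1
  1+0 = 1
  0+0 = 0
  1+1 = 0 carry 1
  1+0+1 = 0 carry 1
  1+0+1 = 0 carry 1
  0+0+1 = 1
  1+0 = 1
  1+0 = 1
  1+0 = 1

0b111100001101110110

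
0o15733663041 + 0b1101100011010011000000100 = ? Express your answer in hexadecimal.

0x71210c25

0o15733663041 = 0x6f6f6621 in hexadecimal.
0b1101100011010011000000100 = 0x1b1a604 in hexadecimal.
Add column by column in base 16, right to left:
  1+4 = 5
  2+0 = 2
  6+6 = c
  6+a = 0 carry 1
  f+1+1 = 1 carry 1
  6+b+1 = 2 carry 1
  f+1+1 = 1 carry 1
  6+0+1 = 7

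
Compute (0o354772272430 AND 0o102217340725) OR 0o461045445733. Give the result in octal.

0o354772272430 AND 0o102217340725 = 0o100212240420.
Then OR with 0o461045445733.

0o561257645733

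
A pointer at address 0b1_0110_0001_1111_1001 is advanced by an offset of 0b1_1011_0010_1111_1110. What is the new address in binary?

0b110001010011110111

Add column by column in base 2, right to left:
  1+0 = 1
  0+1 = 1
  0+1 = 1
  1+1 = 0 carry 1
  1+1+1 = 1 carry 1
  1+1+1 = 1 carry 1
  1+1+1 = 1 carry 1
  1+1+1 = 1 carry 1
  1+0+1 = 0 carry 1
  0+1+1 = 0 carry 1
  0+0+1 = 1
  0+0 = 0
  0+1 = 1
  1+1 = 0 carry 1
  1+0+1 = 0 carry 1
  0+1+1 = 0 carry 1
  1+1+1 = 1 carry 1
  final carry 1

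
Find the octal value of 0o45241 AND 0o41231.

AND each oct digit independently (no carries):
  4&4=4, 5&1=1, 2&2=2, 4&3=0, 1&1=1

0o41201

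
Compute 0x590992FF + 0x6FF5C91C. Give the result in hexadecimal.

Add column by column in base 16, right to left:
  F+C = B carry 1
  F+1+1 = 1 carry 1
  2+9+1 = C
  9+C = 5 carry 1
  9+5+1 = F
  0+F = F
  9+F = 8 carry 1
  5+6+1 = C

0xC8FF5C1B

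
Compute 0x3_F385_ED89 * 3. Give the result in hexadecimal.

0xBDA91C89B

Multiply each base-16 digit by 3, carrying:
  9×3 = 27 → write B carry 1
  8×3+1 = 25 → write 9 carry 1
  D×3+1 = 40 → write 8 carry 2
  E×3+2 = 44 → write C carry 2
  5×3+2 = 17 → write 1 carry 1
  8×3+1 = 25 → write 9 carry 1
  3×3+1 = 10 → write A
  F×3 = 45 → write D carry 2
  3×3+2 = 11 → write B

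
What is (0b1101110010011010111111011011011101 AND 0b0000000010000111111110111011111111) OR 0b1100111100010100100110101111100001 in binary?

0b1101110010011010111111011011011101 AND 0b0000000010000111111110111011111111 = 0b0000000010000010111110011011011101.
Then OR with 0b1100111100010100100110101111100001.

0b1100111110010110111110111111111101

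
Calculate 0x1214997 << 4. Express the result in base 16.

Shifting left by 4 bits = 1 hex digit: append 1 zero.

0x12149970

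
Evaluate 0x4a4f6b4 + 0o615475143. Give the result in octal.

0o1266670427

0x4a4f6b4 = 0o451173264 in octal.
Add column by column in base 8, right to left:
  4+3 = 7
  6+4 = 2 carry 1
  2+1+1 = 4
  3+5 = 0 carry 1
  7+7+1 = 7 carry 1
  1+4+1 = 6
  1+5 = 6
  5+1 = 6
  4+6 = 2 carry 1
  final carry 1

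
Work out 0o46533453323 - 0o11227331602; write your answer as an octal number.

Subtract column by column in base 8:
  3-2 → 1
  2-0 → 2
  3-6 → 5 (borrow)
  3-1-1 → 1
  5-3 → 2
  4-3 → 1
  3-7 → 4 (borrow)
  3-2-1 → 0
  5-2 → 3
  6-1 → 5
  4-1 → 3

0o35304121521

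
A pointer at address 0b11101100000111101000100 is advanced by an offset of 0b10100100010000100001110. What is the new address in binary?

0b110010000011000001010010

Add column by column in base 2, right to left:
  0+0 = 0
  0+1 = 1
  1+1 = 0 carry 1
  0+1+1 = 0 carry 1
  0+0+1 = 1
  0+0 = 0
  1+0 = 1
  0+0 = 0
  1+1 = 0 carry 1
  1+0+1 = 0 carry 1
  1+0+1 = 0 carry 1
  1+0+1 = 0 carry 1
  0+0+1 = 1
  0+1 = 1
  0+0 = 0
  0+0 = 0
  0+0 = 0
  1+1 = 0 carry 1
  1+0+1 = 0 carry 1
  0+0+1 = 1
  1+1 = 0 carry 1
  1+0+1 = 0 carry 1
  1+1+1 = 1 carry 1
  final carry 1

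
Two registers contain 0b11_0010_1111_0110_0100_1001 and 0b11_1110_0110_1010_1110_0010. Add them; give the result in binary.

Add column by column in base 2, right to left:
  1+0 = 1
  0+1 = 1
  0+0 = 0
  1+0 = 1
  0+0 = 0
  0+1 = 1
  1+1 = 0 carry 1
  0+1+1 = 0 carry 1
  0+0+1 = 1
  1+1 = 0 carry 1
  1+0+1 = 0 carry 1
  0+1+1 = 0 carry 1
  1+0+1 = 0 carry 1
  1+1+1 = 1 carry 1
  1+1+1 = 1 carry 1
  1+0+1 = 0 carry 1
  0+0+1 = 1
  1+1 = 0 carry 1
  0+1+1 = 0 carry 1
  0+1+1 = 0 carry 1
  1+1+1 = 1 carry 1
  1+1+1 = 1 carry 1
  final carry 1

0b11100010110000100101011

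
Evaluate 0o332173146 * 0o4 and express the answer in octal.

0o1550754630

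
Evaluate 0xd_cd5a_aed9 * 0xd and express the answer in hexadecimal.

0xb36d9ae105

Multiply each base-16 digit by 13, carrying:
  9×13 = 117 → write 5 carry 7
  d×13+7 = 176 → write 0 carry 11
  e×13+11 = 193 → write 1 carry 12
  a×13+12 = 142 → write e carry 8
  a×13+8 = 138 → write a carry 8
  5×13+8 = 73 → write 9 carry 4
  d×13+4 = 173 → write d carry 10
  c×13+10 = 166 → write 6 carry 10
  d×13+10 = 179 → write 3 carry 11
  remaining carry: b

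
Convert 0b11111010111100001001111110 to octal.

Group the bits in threes: 011 111 010 111 100 001 001 111 110 → 372741176.

0o372741176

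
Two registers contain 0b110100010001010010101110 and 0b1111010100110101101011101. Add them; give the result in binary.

0b10101110111000000000001011

Add column by column in base 2, right to left:
  0+1 = 1
  1+0 = 1
  1+1 = 0 carry 1
  1+1+1 = 1 carry 1
  0+1+1 = 0 carry 1
  1+0+1 = 0 carry 1
  0+1+1 = 0 carry 1
  1+0+1 = 0 carry 1
  0+1+1 = 0 carry 1
  0+1+1 = 0 carry 1
  1+0+1 = 0 carry 1
  0+1+1 = 0 carry 1
  1+0+1 = 0 carry 1
  0+1+1 = 0 carry 1
  0+1+1 = 0 carry 1
  0+0+1 = 1
  1+0 = 1
  0+1 = 1
  0+0 = 0
  0+1 = 1
  1+0 = 1
  0+1 = 1
  1+1 = 0 carry 1
  1+1+1 = 1 carry 1
  0+1+1 = 0 carry 1
  final carry 1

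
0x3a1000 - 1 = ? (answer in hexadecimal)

0x3a0fff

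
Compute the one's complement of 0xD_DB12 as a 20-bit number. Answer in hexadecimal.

Each hex digit d becomes F−d:
  D→2, D→2, B→4, 1→E, 2→D

0x224ED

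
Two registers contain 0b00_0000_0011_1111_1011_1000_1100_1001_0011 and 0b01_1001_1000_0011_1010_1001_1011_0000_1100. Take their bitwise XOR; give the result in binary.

XOR bit by bit (1 where the bits differ):
  0000000011111110111000110010010011
^ 0110011000001110101001101100001100
= 0110011011110000010001011110011111

0b0110011011110000010001011110011111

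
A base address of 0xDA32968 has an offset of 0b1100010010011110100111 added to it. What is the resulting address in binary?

0xDA32968 = 0b1101101000110010100101101000 in binary.
Add column by column in base 2, right to left:
  0+1 = 1
  0+1 = 1
  0+1 = 1
  1+0 = 1
  0+0 = 0
  1+1 = 0 carry 1
  1+0+1 = 0 carry 1
  0+1+1 = 0 carry 1
  1+1+1 = 1 carry 1
  0+1+1 = 0 carry 1
  0+1+1 = 0 carry 1
  1+0+1 = 0 carry 1
  0+0+1 = 1
  1+1 = 0 carry 1
  0+0+1 = 1
  0+0 = 0
  1+1 = 0 carry 1
  1+0+1 = 0 carry 1
  0+0+1 = 1
  0+0 = 0
  0+1 = 1
  1+1 = 0 carry 1
  0+0+1 = 1
  1+0 = 1
  1+0 = 1
  0+0 = 0
  1+0 = 1
  1+0 = 1

0b1101110101000101000100001111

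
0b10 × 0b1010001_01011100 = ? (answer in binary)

Multiply each base-2 digit by 2, carrying:
  0×2 = 0 → write 0
  0×2 = 0 → write 0
  1×2 = 2 → write 0 carry 1
  1×2+1 = 3 → write 1 carry 1
  1×2+1 = 3 → write 1 carry 1
  0×2+1 = 1 → write 1
  1×2 = 2 → write 0 carry 1
  0×2+1 = 1 → write 1
  1×2 = 2 → write 0 carry 1
  0×2+1 = 1 → write 1
  0×2 = 0 → write 0
  0×2 = 0 → write 0
  1×2 = 2 → write 0 carry 1
  0×2+1 = 1 → write 1
  1×2 = 2 → write 0 carry 1
  remaining carry: 1

0b1010001010111000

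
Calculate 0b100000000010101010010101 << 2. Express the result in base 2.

Left shift by 2: append 2 zero bits.

0b10000000001010101001010100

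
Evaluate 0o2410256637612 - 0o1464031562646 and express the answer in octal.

Subtract column by column in base 8:
  2-6 → 4 (borrow)
  1-4-1 → 4 (borrow)
  6-6-1 → 7 (borrow)
  7-2-1 → 4
  3-6 → 5 (borrow)
  6-5-1 → 0
  6-1 → 5
  5-3 → 2
  2-0 → 2
  0-4 → 4 (borrow)
  1-6-1 → 2 (borrow)
  4-4-1 → 7 (borrow)
  2-1-1 → 0

0o724225054744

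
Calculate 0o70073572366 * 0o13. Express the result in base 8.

0o1151221103222

Multiply each base-8 digit by 11, carrying:
  6×11 = 66 → write 2 carry 8
  6×11+8 = 74 → write 2 carry 9
  3×11+9 = 42 → write 2 carry 5
  2×11+5 = 27 → write 3 carry 3
  7×11+3 = 80 → write 0 carry 10
  5×11+10 = 65 → write 1 carry 8
  3×11+8 = 41 → write 1 carry 5
  7×11+5 = 82 → write 2 carry 10
  0×11+10 = 10 → write 2 carry 1
  0×11+1 = 1 → write 1
  7×11 = 77 → write 5 carry 9
  remaining carry: 11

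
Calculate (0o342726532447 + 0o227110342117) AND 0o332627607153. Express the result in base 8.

0o132027004142

Add column by column in base 8, right to left:
  7+7 = 6 carry 1
  4+1+1 = 6
  4+1 = 5
  2+2 = 4
  3+4 = 7
  5+3 = 0 carry 1
  6+0+1 = 7
  2+1 = 3
  7+1 = 0 carry 1
  2+7+1 = 2 carry 1
  4+2+1 = 7
  3+2 = 5
Sum = 0o572037074566; now AND with 0o332627607153:
  5&3=1, 7&3=3, 2&2=2, 0&6=0, 3&2=2, 7&7=7, 0&6=0, 7&0=0, 4&7=4, 5&1=1, 6&5=4, 6&3=2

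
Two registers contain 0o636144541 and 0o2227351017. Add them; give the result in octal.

0o3065515560

Add column by column in base 8, right to left:
  1+7 = 0 carry 1
  4+1+1 = 6
  5+0 = 5
  4+1 = 5
  4+5 = 1 carry 1
  1+3+1 = 5
  6+7 = 5 carry 1
  3+2+1 = 6
  6+2 = 0 carry 1
  0+2+1 = 3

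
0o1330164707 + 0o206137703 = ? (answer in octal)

Add column by column in base 8, right to left:
  7+3 = 2 carry 1
  0+0+1 = 1
  7+7 = 6 carry 1
  4+7+1 = 4 carry 1
  6+3+1 = 2 carry 1
  1+1+1 = 3
  0+6 = 6
  3+0 = 3
  3+2 = 5
  1+0 = 1

0o1536324612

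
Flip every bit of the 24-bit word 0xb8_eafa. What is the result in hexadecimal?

0x471505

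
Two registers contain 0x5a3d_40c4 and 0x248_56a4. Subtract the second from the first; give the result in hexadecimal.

0x57f4ea20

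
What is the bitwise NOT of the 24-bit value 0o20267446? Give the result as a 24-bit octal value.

Each oct digit d becomes 7−d:
  2→5, 0→7, 2→5, 6→1, 7→0, 4→3, 4→3, 6→1

0o57510331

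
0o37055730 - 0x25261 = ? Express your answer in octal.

0o36404567

0x25261 = 0o451141 in octal.
Subtract column by column in base 8:
  0-1 → 7 (borrow)
  3-4-1 → 6 (borrow)
  7-1-1 → 5
  5-1 → 4
  5-5 → 0
  0-4 → 4 (borrow)
  7-0-1 → 6
  3-0 → 3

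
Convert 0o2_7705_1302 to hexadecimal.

Each octal digit is 3 bits: 2=010 7=111 7=111 0=000 5=101 1=001 3=011 0=000 2=010.
Group the bits into nibbles: 0010 1111 1100 0101 0010 1100 0010 → 2fc52c2.

0x2fc52c2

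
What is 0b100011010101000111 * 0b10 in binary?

0b1000110101010001110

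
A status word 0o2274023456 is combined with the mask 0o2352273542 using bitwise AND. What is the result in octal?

0o2250023442

AND each oct digit independently (no carries):
  2&2=2, 2&3=2, 7&5=5, 4&2=0, 0&2=0, 2&7=2, 3&3=3, 4&5=4, 5&4=4, 6&2=2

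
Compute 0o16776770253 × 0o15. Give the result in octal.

0o302762634257

Multiply each base-8 digit by 13, carrying:
  3×13 = 39 → write 7 carry 4
  5×13+4 = 69 → write 5 carry 8
  2×13+8 = 34 → write 2 carry 4
  0×13+4 = 4 → write 4
  7×13 = 91 → write 3 carry 11
  7×13+11 = 102 → write 6 carry 12
  6×13+12 = 90 → write 2 carry 11
  7×13+11 = 102 → write 6 carry 12
  7×13+12 = 103 → write 7 carry 12
  6×13+12 = 90 → write 2 carry 11
  1×13+11 = 24 → write 0 carry 3
  remaining carry: 3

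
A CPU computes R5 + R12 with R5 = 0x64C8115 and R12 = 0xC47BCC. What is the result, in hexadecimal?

0x710FCE1

Add column by column in base 16, right to left:
  5+C = 1 carry 1
  1+C+1 = E
  1+B = C
  8+7 = F
  C+4 = 0 carry 1
  4+C+1 = 1 carry 1
  6+0+1 = 7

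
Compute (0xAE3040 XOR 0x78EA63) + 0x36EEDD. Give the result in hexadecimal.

0x10DC900

First 0xAE3040 XOR 0x78EA63 = 0xD6DA23.
Add column by column in base 16, right to left:
  3+D = 0 carry 1
  2+D+1 = 0 carry 1
  A+E+1 = 9 carry 1
  D+E+1 = C carry 1
  6+6+1 = D
  D+3 = 0 carry 1
  final carry 1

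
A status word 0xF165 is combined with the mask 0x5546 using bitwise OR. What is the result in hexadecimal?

0xF567

OR each hex digit independently (no carries):
  F|5=F, 1|5=5, 6|4=6, 5|6=7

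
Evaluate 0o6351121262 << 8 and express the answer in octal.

0o3164450531000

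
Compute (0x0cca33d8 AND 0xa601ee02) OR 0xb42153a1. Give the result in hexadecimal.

0x0cca33d8 AND 0xa601ee02 = 0x04002200.
Then OR with 0xb42153a1.

0xb42173a1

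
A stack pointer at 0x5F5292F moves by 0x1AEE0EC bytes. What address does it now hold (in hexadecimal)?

0x7A40A1B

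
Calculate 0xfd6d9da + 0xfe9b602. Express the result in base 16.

0x1fc08fdc

Add column by column in base 16, right to left:
  a+2 = c
  d+0 = d
  9+6 = f
  d+b = 8 carry 1
  6+9+1 = 0 carry 1
  d+e+1 = c carry 1
  f+f+1 = f carry 1
  final carry 1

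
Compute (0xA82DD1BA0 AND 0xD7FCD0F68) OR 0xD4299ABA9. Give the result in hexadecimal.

0xD42DDABA9

0xA82DD1BA0 AND 0xD7FCD0F68 = 0x802CD0B20.
Then OR with 0xD4299ABA9.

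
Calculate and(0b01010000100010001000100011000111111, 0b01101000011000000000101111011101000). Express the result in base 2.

AND bit by bit (1 only where both bits are 1):
  01010000100010001000100011000111111
& 01101000011000000000101111011101000
= 01000000000000000000100011000101000

0b01000000000000000000100011000101000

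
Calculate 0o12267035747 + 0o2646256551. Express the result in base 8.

0o15135314520

Add column by column in base 8, right to left:
  7+1 = 0 carry 1
  4+5+1 = 2 carry 1
  7+5+1 = 5 carry 1
  5+6+1 = 4 carry 1
  3+5+1 = 1 carry 1
  0+2+1 = 3
  7+6 = 5 carry 1
  6+4+1 = 3 carry 1
  2+6+1 = 1 carry 1
  2+2+1 = 5
  1+0 = 1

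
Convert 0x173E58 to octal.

0o5637130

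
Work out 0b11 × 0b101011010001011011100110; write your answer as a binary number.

Multiply each base-2 digit by 3, carrying:
  0×3 = 0 → write 0
  1×3 = 3 → write 1 carry 1
  1×3+1 = 4 → write 0 carry 2
  0×3+2 = 2 → write 0 carry 1
  0×3+1 = 1 → write 1
  1×3 = 3 → write 1 carry 1
  1×3+1 = 4 → write 0 carry 2
  1×3+2 = 5 → write 1 carry 2
  0×3+2 = 2 → write 0 carry 1
  1×3+1 = 4 → write 0 carry 2
  1×3+2 = 5 → write 1 carry 2
  0×3+2 = 2 → write 0 carry 1
  1×3+1 = 4 → write 0 carry 2
  0×3+2 = 2 → write 0 carry 1
  0×3+1 = 1 → write 1
  0×3 = 0 → write 0
  1×3 = 3 → write 1 carry 1
  0×3+1 = 1 → write 1
  1×3 = 3 → write 1 carry 1
  1×3+1 = 4 → write 0 carry 2
  0×3+2 = 2 → write 0 carry 1
  1×3+1 = 4 → write 0 carry 2
  0×3+2 = 2 → write 0 carry 1
  1×3+1 = 4 → write 0 carry 2
  remaining carry: 10

0b10000001110100010010110010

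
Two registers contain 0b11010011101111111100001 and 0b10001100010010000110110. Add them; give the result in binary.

Add column by column in base 2, right to left:
  1+0 = 1
  0+1 = 1
  0+1 = 1
  0+0 = 0
  0+1 = 1
  1+1 = 0 carry 1
  1+0+1 = 0 carry 1
  1+0+1 = 0 carry 1
  1+0+1 = 0 carry 1
  1+0+1 = 0 carry 1
  1+1+1 = 1 carry 1
  1+0+1 = 0 carry 1
  1+0+1 = 0 carry 1
  0+1+1 = 0 carry 1
  1+0+1 = 0 carry 1
  1+0+1 = 0 carry 1
  1+0+1 = 0 carry 1
  0+1+1 = 0 carry 1
  0+1+1 = 0 carry 1
  1+0+1 = 0 carry 1
  0+0+1 = 1
  1+0 = 1
  1+1 = 0 carry 1
  final carry 1

0b101100000000010000010111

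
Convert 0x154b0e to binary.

Expand each hex digit to 4 bits: 1=0001 5=0101 4=0100 b=1011 0=0000 e=1110.

0b101010100101100001110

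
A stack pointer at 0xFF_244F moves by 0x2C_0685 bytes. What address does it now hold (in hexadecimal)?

Add column by column in base 16, right to left:
  F+5 = 4 carry 1
  4+8+1 = D
  4+6 = A
  2+0 = 2
  F+C = B carry 1
  F+2+1 = 2 carry 1
  final carry 1

0x12B2AD4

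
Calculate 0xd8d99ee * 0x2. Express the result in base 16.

0x1b1b33dc

Multiply each base-16 digit by 2, carrying:
  e×2 = 28 → write c carry 1
  e×2+1 = 29 → write d carry 1
  9×2+1 = 19 → write 3 carry 1
  9×2+1 = 19 → write 3 carry 1
  d×2+1 = 27 → write b carry 1
  8×2+1 = 17 → write 1 carry 1
  d×2+1 = 27 → write b carry 1
  remaining carry: 1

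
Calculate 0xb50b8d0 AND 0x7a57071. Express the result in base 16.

AND each hex digit independently (no carries):
  b&7=3, 5&a=0, 0&5=0, b&7=3, 8&0=0, d&7=5, 0&1=0

0x3003050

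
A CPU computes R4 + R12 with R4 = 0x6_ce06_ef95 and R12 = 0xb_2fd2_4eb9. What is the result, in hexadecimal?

0x11fdd93e4e

Add column by column in base 16, right to left:
  5+9 = e
  9+b = 4 carry 1
  f+e+1 = e carry 1
  e+4+1 = 3 carry 1
  6+2+1 = 9
  0+d = d
  e+f = d carry 1
  c+2+1 = f
  6+b = 1 carry 1
  final carry 1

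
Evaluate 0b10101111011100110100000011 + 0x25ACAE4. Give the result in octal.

0b10101111011100110100000011 = 0o257346403 in octal.
0x25ACAE4 = 0o226545344 in octal.
Add column by column in base 8, right to left:
  3+4 = 7
  0+4 = 4
  4+3 = 7
  6+5 = 3 carry 1
  4+4+1 = 1 carry 1
  3+5+1 = 1 carry 1
  7+6+1 = 6 carry 1
  5+2+1 = 0 carry 1
  2+2+1 = 5

0o506113747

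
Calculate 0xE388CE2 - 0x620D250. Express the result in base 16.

0x817BA92

Subtract column by column in base 16:
  2-0 → 2
  E-5 → 9
  C-2 → A
  8-D → B (borrow)
  8-0-1 → 7
  3-2 → 1
  E-6 → 8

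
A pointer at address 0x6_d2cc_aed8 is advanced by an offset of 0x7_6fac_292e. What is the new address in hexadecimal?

Add column by column in base 16, right to left:
  8+e = 6 carry 1
  d+2+1 = 0 carry 1
  e+9+1 = 8 carry 1
  a+2+1 = d
  c+c = 8 carry 1
  c+a+1 = 7 carry 1
  2+f+1 = 2 carry 1
  d+6+1 = 4 carry 1
  6+7+1 = e

0xe4278d806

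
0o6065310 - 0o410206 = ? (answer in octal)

Subtract column by column in base 8:
  0-6 → 2 (borrow)
  1-0-1 → 0
  3-2 → 1
  5-0 → 5
  6-1 → 5
  0-4 → 4 (borrow)
  6-0-1 → 5

0o5455102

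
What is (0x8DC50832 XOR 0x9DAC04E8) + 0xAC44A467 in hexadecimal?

First 0x8DC50832 XOR 0x9DAC04E8 = 0x10690CDA.
Add column by column in base 16, right to left:
  A+7 = 1 carry 1
  D+6+1 = 4 carry 1
  C+4+1 = 1 carry 1
  0+A+1 = B
  9+4 = D
  6+4 = A
  0+C = C
  1+A = B

0xBCADB141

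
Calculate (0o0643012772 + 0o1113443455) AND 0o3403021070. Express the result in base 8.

Add column by column in base 8, right to left:
  2+5 = 7
  7+5 = 4 carry 1
  7+4+1 = 4 carry 1
  2+3+1 = 6
  1+4 = 5
  0+4 = 4
  3+3 = 6
  4+1 = 5
  6+1 = 7
  0+1 = 1
Sum = 0o1756456447; now AND with 0o3403021070:
  1&3=1, 7&4=4, 5&0=0, 6&3=2, 4&0=0, 5&2=0, 6&1=0, 4&0=0, 4&7=4, 7&0=0

0o1402000040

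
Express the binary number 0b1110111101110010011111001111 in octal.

Group the bits in threes: 001 110 111 101 110 010 011 111 001 111 → 1675623717.

0o1675623717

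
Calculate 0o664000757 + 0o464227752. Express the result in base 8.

Add column by column in base 8, right to left:
  7+2 = 1 carry 1
  5+5+1 = 3 carry 1
  7+7+1 = 7 carry 1
  0+7+1 = 0 carry 1
  0+2+1 = 3
  0+2 = 2
  4+4 = 0 carry 1
  6+6+1 = 5 carry 1
  6+4+1 = 3 carry 1
  final carry 1

0o1350230731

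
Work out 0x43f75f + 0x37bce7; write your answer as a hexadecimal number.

0x7bb446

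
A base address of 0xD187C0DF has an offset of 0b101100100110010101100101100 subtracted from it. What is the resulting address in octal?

0xD187C0DF = 0o32141740337 in octal.
0b101100100110010101100101100 = 0o544625454 in octal.
Subtract column by column in base 8:
  7-4 → 3
  3-5 → 6 (borrow)
  3-4-1 → 6 (borrow)
  0-5-1 → 2 (borrow)
  4-2-1 → 1
  7-6 → 1
  1-4 → 5 (borrow)
  4-4-1 → 7 (borrow)
  1-5-1 → 3 (borrow)
  2-0-1 → 1
  3-0 → 3

0o31375112663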